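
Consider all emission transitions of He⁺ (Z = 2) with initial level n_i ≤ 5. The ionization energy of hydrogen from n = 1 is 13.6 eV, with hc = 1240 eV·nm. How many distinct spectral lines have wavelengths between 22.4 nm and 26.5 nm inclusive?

Enumerate all n_i → n_f pairs with 1 ≤ n_f < n_i ≤ 5 and compute λ = 1240 / [13.6·4·(1/n_f² − 1/n_i²)].
Lines falling in [22.4, 26.5] nm: 5→1 (23.74 nm), 4→1 (24.31 nm), 3→1 (25.64 nm).

3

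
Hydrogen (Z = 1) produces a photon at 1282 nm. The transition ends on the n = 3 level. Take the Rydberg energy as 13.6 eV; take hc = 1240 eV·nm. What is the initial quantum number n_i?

n_i = 5

The photon energy is ΔE = hc/λ = 1240 / 1282 = 0.9672 eV.
With Z = 1, ΔE = 13.60 × (1/n_f² − 1/n_i²), so 1/n_f² − 1/n_i² = 0.07112.
With n_f = 3: 1/n_i² = 1/9 − 0.07112 = 0.03999, so n_i ≈ 5.00.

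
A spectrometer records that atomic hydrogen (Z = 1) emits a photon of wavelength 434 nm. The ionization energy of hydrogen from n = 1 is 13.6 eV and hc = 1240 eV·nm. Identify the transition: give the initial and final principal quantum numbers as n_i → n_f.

n_i = 5, n_f = 2

The photon energy is ΔE = hc/λ = 1240 / 434 = 2.857 eV.
With Z = 1, ΔE = 13.60 × (1/n_f² − 1/n_i²), so 1/n_f² − 1/n_i² = 0.2101.
Trying n_f = 2 gives 1/n_i² = 0.03992, i.e. n_i ≈ 5; this pair matches.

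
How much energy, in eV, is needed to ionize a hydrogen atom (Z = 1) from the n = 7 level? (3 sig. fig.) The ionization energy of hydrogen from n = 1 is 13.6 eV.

0.278 eV

E_7 = −13.60/49 = −0.278 eV, so ionization (to E = 0) requires 0.278 eV.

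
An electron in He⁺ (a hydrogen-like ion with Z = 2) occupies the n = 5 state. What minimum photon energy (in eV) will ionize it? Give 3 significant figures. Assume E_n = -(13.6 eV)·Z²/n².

2.18 eV

E_n = −13.6 Z²/n² = −54.40/n² eV for Z = 2.
E_5 = −54.40/25 = −2.18 eV, so ionization (to E = 0) requires 2.18 eV.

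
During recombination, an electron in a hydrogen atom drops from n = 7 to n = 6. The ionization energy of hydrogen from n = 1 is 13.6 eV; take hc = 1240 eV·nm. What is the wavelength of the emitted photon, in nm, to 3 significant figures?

ΔE = 13.60 × (1/6² − 1/7²) = 13.60 × 0.007370 = 0.1002 eV.
λ = hc/ΔE = 1240 / 0.1002 = 12400 nm.

12400 nm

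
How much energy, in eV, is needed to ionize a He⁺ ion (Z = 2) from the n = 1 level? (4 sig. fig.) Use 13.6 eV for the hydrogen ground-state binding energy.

54.40 eV

E_n = −13.6 Z²/n² = −54.40/n² eV for Z = 2.
E_1 = −54.40/1 = −54.40 eV, so ionization (to E = 0) requires 54.40 eV.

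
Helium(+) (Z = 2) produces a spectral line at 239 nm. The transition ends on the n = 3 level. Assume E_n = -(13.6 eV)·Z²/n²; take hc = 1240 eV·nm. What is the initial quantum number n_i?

n_i = 8

The photon energy is ΔE = hc/λ = 1240 / 239 = 5.188 eV.
With Z = 2, ΔE = 54.40 × (1/n_f² − 1/n_i²), so 1/n_f² − 1/n_i² = 0.09537.
With n_f = 3: 1/n_i² = 1/9 − 0.09537 = 0.01574, so n_i ≈ 7.97.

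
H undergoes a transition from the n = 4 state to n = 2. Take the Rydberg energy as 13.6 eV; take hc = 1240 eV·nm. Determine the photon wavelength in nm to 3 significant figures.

486 nm

ΔE = 13.60 × (1/2² − 1/4²) = 13.60 × 0.1875 = 2.550 eV.
λ = hc/ΔE = 1240 / 2.550 = 486 nm.
This line belongs to the Balmer series.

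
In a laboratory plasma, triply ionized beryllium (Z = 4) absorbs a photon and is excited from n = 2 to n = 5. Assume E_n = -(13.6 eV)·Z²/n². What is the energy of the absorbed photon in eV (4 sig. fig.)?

The Bohr energies scale as Z², so for Z = 4: E_n = −217.6/n² eV.
E_5 = −217.6/25 = −8.704 eV and E_2 = −217.6/4 = −54.40 eV.
The photon energy is |E_5 − E_2| = 45.70 eV.

45.70 eV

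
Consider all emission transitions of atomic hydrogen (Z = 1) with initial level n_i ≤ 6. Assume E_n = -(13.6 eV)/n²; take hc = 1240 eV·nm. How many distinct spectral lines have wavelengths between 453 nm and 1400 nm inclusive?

Enumerate all n_i → n_f pairs with 1 ≤ n_f < n_i ≤ 6 and compute λ = 1240 / [13.6·1·(1/n_f² − 1/n_i²)].
Lines falling in [453, 1400] nm: 4→2 (486.3 nm), 3→2 (656.5 nm), 6→3 (1094 nm), 5→3 (1282 nm).

4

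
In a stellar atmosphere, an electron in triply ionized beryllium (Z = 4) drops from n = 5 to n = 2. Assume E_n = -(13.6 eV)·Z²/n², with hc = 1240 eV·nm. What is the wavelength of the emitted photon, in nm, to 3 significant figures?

27.1 nm

For Z = 4 the level energies scale as Z², so the effective Rydberg energy is 13.6 × 16 = 217.6 eV.
ΔE = 217.6 × (1/2² − 1/5²) = 217.6 × 0.2100 = 45.70 eV.
λ = hc/ΔE = 1240 / 45.70 = 27.1 nm.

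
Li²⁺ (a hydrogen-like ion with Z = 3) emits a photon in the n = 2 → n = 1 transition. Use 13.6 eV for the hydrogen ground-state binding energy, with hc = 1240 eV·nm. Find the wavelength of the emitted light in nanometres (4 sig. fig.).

For Z = 3 the level energies scale as Z², so the effective Rydberg energy is 13.6 × 9 = 122.4 eV.
ΔE = 122.4 × (1/1² − 1/2²) = 122.4 × 0.7500 = 91.80 eV.
λ = hc/ΔE = 1240 / 91.80 = 13.51 nm.

13.51 nm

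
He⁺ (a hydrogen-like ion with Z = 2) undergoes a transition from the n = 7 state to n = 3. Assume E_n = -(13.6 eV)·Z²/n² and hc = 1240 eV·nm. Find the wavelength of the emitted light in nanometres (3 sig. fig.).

For Z = 2 the level energies scale as Z², so the effective Rydberg energy is 13.6 × 4 = 54.40 eV.
ΔE = 54.40 × (1/3² − 1/7²) = 54.40 × 0.09070 = 4.934 eV.
λ = hc/ΔE = 1240 / 4.934 = 251 nm.

251 nm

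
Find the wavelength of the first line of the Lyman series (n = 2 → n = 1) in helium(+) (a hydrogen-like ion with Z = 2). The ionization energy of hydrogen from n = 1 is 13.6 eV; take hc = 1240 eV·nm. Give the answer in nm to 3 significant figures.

30.4 nm

The Lyman series terminates on n_f = 1; the first line has n_i = 1+1 = 2.
ΔE = 54.40 × (1/1² − 1/2²) = 40.80 eV.
λ = 1240 / 40.80 = 30.4 nm.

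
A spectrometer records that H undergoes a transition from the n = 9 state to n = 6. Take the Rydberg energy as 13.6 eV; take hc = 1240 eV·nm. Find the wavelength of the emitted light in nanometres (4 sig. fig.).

5908 nm

ΔE = 13.60 × (1/6² − 1/9²) = 13.60 × 0.01543 = 0.2099 eV.
λ = hc/ΔE = 1240 / 0.2099 = 5908 nm.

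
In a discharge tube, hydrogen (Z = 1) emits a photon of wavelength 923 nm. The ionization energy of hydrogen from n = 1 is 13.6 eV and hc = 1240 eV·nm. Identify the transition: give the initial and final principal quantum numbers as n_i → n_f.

n_i = 9, n_f = 3

The photon energy is ΔE = hc/λ = 1240 / 923 = 1.343 eV.
With Z = 1, ΔE = 13.60 × (1/n_f² − 1/n_i²), so 1/n_f² − 1/n_i² = 0.09878.
Trying n_f = 3 gives 1/n_i² = 0.01233, i.e. n_i ≈ 9; this pair matches.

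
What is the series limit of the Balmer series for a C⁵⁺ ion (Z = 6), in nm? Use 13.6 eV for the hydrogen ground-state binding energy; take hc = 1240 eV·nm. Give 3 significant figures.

10.1 nm

The Balmer series has lower level n_f = 2; the series limit corresponds to n_i → ∞.
ΔE_max = 13.6 × 36 / 2² = 122.4 eV.
λ_min = 1240 / 122.4 = 10.1 nm.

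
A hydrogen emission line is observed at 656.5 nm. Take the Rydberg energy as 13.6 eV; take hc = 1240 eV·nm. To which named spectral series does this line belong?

ΔE = 1240/656.5 = 1.889 eV.
This matches 13.6 × (1/2² − 1/3²), so n_f = 2: the Balmer series.

Balmer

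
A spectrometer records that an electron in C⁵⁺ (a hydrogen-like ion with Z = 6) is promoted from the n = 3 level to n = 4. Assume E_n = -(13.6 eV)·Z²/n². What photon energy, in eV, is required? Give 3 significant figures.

The Bohr energies scale as Z², so for Z = 6: E_n = −489.6/n² eV.
E_4 = −489.6/16 = −30.60 eV and E_3 = −489.6/9 = −54.40 eV.
The photon energy is |E_4 − E_3| = 23.8 eV.

23.8 eV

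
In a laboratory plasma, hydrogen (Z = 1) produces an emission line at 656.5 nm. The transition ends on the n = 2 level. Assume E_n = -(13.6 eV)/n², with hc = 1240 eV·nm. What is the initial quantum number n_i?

The photon energy is ΔE = hc/λ = 1240 / 656.5 = 1.889 eV.
With Z = 1, ΔE = 13.60 × (1/n_f² − 1/n_i²), so 1/n_f² − 1/n_i² = 0.1389.
With n_f = 2: 1/n_i² = 1/4 − 0.1389 = 0.1111, so n_i ≈ 3.00.

n_i = 3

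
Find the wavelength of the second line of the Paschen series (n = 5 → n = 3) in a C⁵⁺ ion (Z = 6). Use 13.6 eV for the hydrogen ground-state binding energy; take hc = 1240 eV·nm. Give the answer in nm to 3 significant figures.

35.6 nm

The Paschen series terminates on n_f = 3; the second line has n_i = 3+2 = 5.
ΔE = 489.6 × (1/3² − 1/5²) = 34.82 eV.
λ = 1240 / 34.82 = 35.6 nm.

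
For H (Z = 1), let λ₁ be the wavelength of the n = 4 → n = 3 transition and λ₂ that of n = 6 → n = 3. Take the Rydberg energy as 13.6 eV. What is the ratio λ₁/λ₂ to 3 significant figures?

1.71

λ ∝ 1/ΔE ∝ 1/(1/n_f² − 1/n_i²), and the Z² and hc factors cancel in the ratio.
λ₁/λ₂ = (1/3² − 1/6²)/(1/3² − 1/4²) = 0.08333/0.04861 = 1.71.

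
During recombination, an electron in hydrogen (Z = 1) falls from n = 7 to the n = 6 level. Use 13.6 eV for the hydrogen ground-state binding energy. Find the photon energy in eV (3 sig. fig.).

0.100 eV

E_7 = −13.60/49 = −0.2776 eV and E_6 = −13.60/36 = −0.3778 eV.
The photon energy is |E_7 − E_6| = 0.100 eV.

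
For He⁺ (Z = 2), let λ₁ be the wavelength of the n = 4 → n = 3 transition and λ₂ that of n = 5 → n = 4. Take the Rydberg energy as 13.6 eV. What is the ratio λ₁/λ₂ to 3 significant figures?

0.463

λ ∝ 1/ΔE ∝ 1/(1/n_f² − 1/n_i²), and the Z² and hc factors cancel in the ratio.
λ₁/λ₂ = (1/4² − 1/5²)/(1/3² − 1/4²) = 0.02250/0.04861 = 0.463.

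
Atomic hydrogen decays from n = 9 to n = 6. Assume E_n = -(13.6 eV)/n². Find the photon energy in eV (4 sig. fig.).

0.2099 eV

E_9 = −13.60/81 = −0.1679 eV and E_6 = −13.60/36 = −0.3778 eV.
The photon energy is |E_9 − E_6| = 0.2099 eV.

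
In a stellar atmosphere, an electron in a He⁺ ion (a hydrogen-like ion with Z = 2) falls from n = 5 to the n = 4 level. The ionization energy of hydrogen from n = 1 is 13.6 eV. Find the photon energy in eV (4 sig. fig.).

1.224 eV

The Bohr energies scale as Z², so for Z = 2: E_n = −54.40/n² eV.
E_5 = −54.40/25 = −2.176 eV and E_4 = −54.40/16 = −3.400 eV.
The photon energy is |E_5 − E_4| = 1.224 eV.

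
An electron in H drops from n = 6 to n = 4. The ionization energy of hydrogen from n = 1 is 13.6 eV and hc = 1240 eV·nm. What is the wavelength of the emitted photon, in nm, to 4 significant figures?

2626 nm

ΔE = 13.60 × (1/4² − 1/6²) = 13.60 × 0.03472 = 0.4722 eV.
λ = hc/ΔE = 1240 / 0.4722 = 2626 nm.
This line belongs to the Brackett series.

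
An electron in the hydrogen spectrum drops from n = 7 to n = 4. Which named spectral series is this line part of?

The series is set by the lower level: n_f = 4 is the Brackett series.

Brackett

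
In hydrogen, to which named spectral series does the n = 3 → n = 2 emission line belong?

Balmer

The series is set by the lower level: n_f = 2 is the Balmer series.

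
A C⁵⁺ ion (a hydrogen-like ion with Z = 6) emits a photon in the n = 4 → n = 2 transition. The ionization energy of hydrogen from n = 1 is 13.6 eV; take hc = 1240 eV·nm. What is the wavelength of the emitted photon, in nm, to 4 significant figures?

13.51 nm

For Z = 6 the level energies scale as Z², so the effective Rydberg energy is 13.6 × 36 = 489.6 eV.
ΔE = 489.6 × (1/2² − 1/4²) = 489.6 × 0.1875 = 91.80 eV.
λ = hc/ΔE = 1240 / 91.80 = 13.51 nm.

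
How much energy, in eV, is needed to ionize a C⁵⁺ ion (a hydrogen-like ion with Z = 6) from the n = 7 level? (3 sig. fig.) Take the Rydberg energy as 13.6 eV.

E_n = −13.6 Z²/n² = −489.6/n² eV for Z = 6.
E_7 = −489.6/49 = −9.99 eV, so ionization (to E = 0) requires 9.99 eV.

9.99 eV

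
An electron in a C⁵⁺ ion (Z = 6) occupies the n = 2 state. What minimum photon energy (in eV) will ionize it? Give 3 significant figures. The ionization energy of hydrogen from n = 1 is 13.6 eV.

E_n = −13.6 Z²/n² = −489.6/n² eV for Z = 6.
E_2 = −489.6/4 = −122 eV, so ionization (to E = 0) requires 122 eV.

122 eV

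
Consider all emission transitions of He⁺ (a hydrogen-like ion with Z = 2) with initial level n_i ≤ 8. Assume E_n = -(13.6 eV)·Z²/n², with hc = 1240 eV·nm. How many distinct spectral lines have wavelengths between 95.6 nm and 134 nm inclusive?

5

Enumerate all n_i → n_f pairs with 1 ≤ n_f < n_i ≤ 8 and compute λ = 1240 / [13.6·4·(1/n_f² − 1/n_i²)].
Lines falling in [95.6, 134] nm: 8→2 (97.25 nm), 7→2 (99.28 nm), 6→2 (102.6 nm), 5→2 (108.5 nm), 4→2 (121.6 nm).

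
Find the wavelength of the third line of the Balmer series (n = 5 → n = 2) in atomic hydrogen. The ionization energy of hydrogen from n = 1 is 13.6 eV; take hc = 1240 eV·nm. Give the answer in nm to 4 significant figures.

The Balmer series terminates on n_f = 2; the third line has n_i = 2+3 = 5.
ΔE = 13.60 × (1/2² − 1/5²) = 2.856 eV.
λ = 1240 / 2.856 = 434.2 nm.

434.2 nm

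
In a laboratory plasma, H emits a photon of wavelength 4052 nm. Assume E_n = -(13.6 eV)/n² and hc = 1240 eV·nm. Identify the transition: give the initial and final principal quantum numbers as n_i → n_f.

n_i = 5, n_f = 4

The photon energy is ΔE = hc/λ = 1240 / 4052 = 0.3060 eV.
With Z = 1, ΔE = 13.60 × (1/n_f² − 1/n_i²), so 1/n_f² − 1/n_i² = 0.02250.
Trying n_f = 4 gives 1/n_i² = 0.04000, i.e. n_i ≈ 5; this pair matches.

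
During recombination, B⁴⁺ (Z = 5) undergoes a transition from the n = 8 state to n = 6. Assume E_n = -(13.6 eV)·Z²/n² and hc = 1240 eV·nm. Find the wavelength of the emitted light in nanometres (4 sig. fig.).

300.1 nm

For Z = 5 the level energies scale as Z², so the effective Rydberg energy is 13.6 × 25 = 340.0 eV.
ΔE = 340.0 × (1/6² − 1/8²) = 340.0 × 0.01215 = 4.132 eV.
λ = hc/ΔE = 1240 / 4.132 = 300.1 nm.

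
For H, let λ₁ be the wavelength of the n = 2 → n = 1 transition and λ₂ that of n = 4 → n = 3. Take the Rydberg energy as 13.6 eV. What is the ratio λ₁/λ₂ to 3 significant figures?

0.0648

λ ∝ 1/ΔE ∝ 1/(1/n_f² − 1/n_i²), and the Z² and hc factors cancel in the ratio.
λ₁/λ₂ = (1/3² − 1/4²)/(1/1² − 1/2²) = 0.04861/0.7500 = 0.0648.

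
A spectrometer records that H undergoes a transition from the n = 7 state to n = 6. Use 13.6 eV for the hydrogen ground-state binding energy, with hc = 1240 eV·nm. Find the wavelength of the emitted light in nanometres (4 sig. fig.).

12370 nm

ΔE = 13.60 × (1/6² − 1/7²) = 13.60 × 0.007370 = 0.1002 eV.
λ = hc/ΔE = 1240 / 0.1002 = 12370 nm.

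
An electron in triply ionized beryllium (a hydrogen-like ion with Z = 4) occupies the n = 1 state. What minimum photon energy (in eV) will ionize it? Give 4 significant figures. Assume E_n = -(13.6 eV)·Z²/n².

217.6 eV

E_n = −13.6 Z²/n² = −217.6/n² eV for Z = 4.
E_1 = −217.6/1 = −217.6 eV, so ionization (to E = 0) requires 217.6 eV.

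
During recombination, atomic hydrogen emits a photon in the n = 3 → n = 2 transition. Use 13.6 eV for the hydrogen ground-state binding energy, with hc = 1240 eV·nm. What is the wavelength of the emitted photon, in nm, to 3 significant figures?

ΔE = 13.60 × (1/2² − 1/3²) = 13.60 × 0.1389 = 1.889 eV.
λ = hc/ΔE = 1240 / 1.889 = 656 nm.

656 nm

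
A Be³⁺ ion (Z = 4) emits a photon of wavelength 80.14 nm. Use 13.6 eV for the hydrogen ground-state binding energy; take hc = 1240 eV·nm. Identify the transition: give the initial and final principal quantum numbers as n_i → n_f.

n_i = 5, n_f = 3

The photon energy is ΔE = hc/λ = 1240 / 80.14 = 15.47 eV.
With Z = 4, ΔE = 217.6 × (1/n_f² − 1/n_i²), so 1/n_f² − 1/n_i² = 0.07111.
Trying n_f = 3 gives 1/n_i² = 0.04000, i.e. n_i ≈ 5; this pair matches.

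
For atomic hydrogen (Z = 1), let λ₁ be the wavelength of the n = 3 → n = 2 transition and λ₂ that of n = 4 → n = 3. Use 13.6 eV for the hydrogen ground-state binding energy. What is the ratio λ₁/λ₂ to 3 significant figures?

λ ∝ 1/ΔE ∝ 1/(1/n_f² − 1/n_i²), and the Z² and hc factors cancel in the ratio.
λ₁/λ₂ = (1/3² − 1/4²)/(1/2² − 1/3²) = 0.04861/0.1389 = 0.350.

0.350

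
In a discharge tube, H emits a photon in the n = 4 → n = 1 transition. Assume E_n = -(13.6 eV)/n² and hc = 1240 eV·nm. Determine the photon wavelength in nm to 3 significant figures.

97.3 nm

ΔE = 13.60 × (1/1² − 1/4²) = 13.60 × 0.9375 = 12.75 eV.
λ = hc/ΔE = 1240 / 12.75 = 97.3 nm.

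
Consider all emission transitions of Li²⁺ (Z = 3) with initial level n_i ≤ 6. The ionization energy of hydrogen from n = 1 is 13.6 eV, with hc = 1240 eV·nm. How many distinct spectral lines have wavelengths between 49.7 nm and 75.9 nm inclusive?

Enumerate all n_i → n_f pairs with 1 ≤ n_f < n_i ≤ 6 and compute λ = 1240 / [13.6·9·(1/n_f² − 1/n_i²)].
Lines falling in [49.7, 75.9] nm: 4→2 (54.03 nm), 3→2 (72.94 nm).

2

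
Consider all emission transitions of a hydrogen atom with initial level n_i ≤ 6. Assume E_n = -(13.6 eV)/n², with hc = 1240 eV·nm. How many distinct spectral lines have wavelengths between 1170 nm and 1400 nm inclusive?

Enumerate all n_i → n_f pairs with 1 ≤ n_f < n_i ≤ 6 and compute λ = 1240 / [13.6·1·(1/n_f² − 1/n_i²)].
Lines falling in [1170, 1400] nm: 5→3 (1282 nm).

1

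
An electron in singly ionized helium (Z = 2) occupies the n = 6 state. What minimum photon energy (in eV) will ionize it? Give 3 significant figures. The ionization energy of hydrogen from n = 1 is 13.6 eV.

E_n = −13.6 Z²/n² = −54.40/n² eV for Z = 2.
E_6 = −54.40/36 = −1.51 eV, so ionization (to E = 0) requires 1.51 eV.

1.51 eV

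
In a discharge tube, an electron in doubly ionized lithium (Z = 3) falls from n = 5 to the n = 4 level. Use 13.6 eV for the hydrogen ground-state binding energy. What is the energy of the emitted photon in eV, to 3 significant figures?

2.75 eV

The Bohr energies scale as Z², so for Z = 3: E_n = −122.4/n² eV.
E_5 = −122.4/25 = −4.896 eV and E_4 = −122.4/16 = −7.650 eV.
The photon energy is |E_5 − E_4| = 2.75 eV.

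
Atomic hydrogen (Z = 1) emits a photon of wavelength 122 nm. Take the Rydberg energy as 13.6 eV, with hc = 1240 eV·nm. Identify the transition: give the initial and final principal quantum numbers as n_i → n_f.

The photon energy is ΔE = hc/λ = 1240 / 122 = 10.16 eV.
With Z = 1, ΔE = 13.60 × (1/n_f² − 1/n_i²), so 1/n_f² − 1/n_i² = 0.7473.
Trying n_f = 1 gives 1/n_i² = 0.2527, i.e. n_i ≈ 2; this pair matches.

n_i = 2, n_f = 1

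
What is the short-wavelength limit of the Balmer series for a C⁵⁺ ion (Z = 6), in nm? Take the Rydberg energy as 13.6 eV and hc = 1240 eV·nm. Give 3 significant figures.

The Balmer series has lower level n_f = 2; the series limit corresponds to n_i → ∞.
ΔE_max = 13.6 × 36 / 2² = 122.4 eV.
λ_min = 1240 / 122.4 = 10.1 nm.

10.1 nm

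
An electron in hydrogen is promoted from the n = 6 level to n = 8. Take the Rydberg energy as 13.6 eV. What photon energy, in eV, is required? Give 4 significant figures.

E_8 = −13.60/64 = −0.2125 eV and E_6 = −13.60/36 = −0.3778 eV.
The photon energy is |E_8 − E_6| = 0.1653 eV.

0.1653 eV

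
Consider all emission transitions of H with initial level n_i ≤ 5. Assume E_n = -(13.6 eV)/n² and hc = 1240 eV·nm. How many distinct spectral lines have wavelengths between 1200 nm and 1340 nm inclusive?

Enumerate all n_i → n_f pairs with 1 ≤ n_f < n_i ≤ 5 and compute λ = 1240 / [13.6·1·(1/n_f² − 1/n_i²)].
Lines falling in [1200, 1340] nm: 5→3 (1282 nm).

1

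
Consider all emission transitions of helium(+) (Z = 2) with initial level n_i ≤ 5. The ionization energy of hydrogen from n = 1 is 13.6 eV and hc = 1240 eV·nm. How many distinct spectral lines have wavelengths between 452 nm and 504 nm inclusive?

1

Enumerate all n_i → n_f pairs with 1 ≤ n_f < n_i ≤ 5 and compute λ = 1240 / [13.6·4·(1/n_f² − 1/n_i²)].
Lines falling in [452, 504] nm: 4→3 (468.9 nm).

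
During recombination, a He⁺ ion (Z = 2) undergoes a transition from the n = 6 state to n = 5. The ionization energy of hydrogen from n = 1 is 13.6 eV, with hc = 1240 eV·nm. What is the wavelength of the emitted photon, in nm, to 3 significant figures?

1860 nm

For Z = 2 the level energies scale as Z², so the effective Rydberg energy is 13.6 × 4 = 54.40 eV.
ΔE = 54.40 × (1/5² − 1/6²) = 54.40 × 0.01222 = 0.6649 eV.
λ = hc/ΔE = 1240 / 0.6649 = 1860 nm.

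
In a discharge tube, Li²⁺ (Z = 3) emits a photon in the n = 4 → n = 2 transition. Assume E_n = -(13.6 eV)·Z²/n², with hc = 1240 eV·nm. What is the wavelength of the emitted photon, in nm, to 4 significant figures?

For Z = 3 the level energies scale as Z², so the effective Rydberg energy is 13.6 × 9 = 122.4 eV.
ΔE = 122.4 × (1/2² − 1/4²) = 122.4 × 0.1875 = 22.95 eV.
λ = hc/ΔE = 1240 / 22.95 = 54.03 nm.

54.03 nm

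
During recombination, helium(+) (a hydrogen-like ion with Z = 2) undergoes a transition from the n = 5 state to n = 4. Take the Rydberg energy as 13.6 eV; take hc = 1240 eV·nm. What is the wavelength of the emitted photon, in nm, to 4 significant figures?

For Z = 2 the level energies scale as Z², so the effective Rydberg energy is 13.6 × 4 = 54.40 eV.
ΔE = 54.40 × (1/4² − 1/5²) = 54.40 × 0.02250 = 1.224 eV.
λ = hc/ΔE = 1240 / 1.224 = 1013 nm.

1013 nm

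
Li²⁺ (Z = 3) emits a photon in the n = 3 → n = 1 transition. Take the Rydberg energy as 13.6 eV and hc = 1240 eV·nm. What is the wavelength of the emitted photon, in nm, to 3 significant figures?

For Z = 3 the level energies scale as Z², so the effective Rydberg energy is 13.6 × 9 = 122.4 eV.
ΔE = 122.4 × (1/1² − 1/3²) = 122.4 × 0.8889 = 108.8 eV.
λ = hc/ΔE = 1240 / 108.8 = 11.4 nm.

11.4 nm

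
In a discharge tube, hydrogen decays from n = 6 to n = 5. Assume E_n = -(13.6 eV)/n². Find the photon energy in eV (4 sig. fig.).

E_6 = −13.60/36 = −0.3778 eV and E_5 = −13.60/25 = −0.5440 eV.
The photon energy is |E_6 − E_5| = 0.1662 eV.

0.1662 eV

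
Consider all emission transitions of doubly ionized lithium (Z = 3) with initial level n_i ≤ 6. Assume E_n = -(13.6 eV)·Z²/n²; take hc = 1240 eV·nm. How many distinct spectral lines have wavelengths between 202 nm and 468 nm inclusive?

3

Enumerate all n_i → n_f pairs with 1 ≤ n_f < n_i ≤ 6 and compute λ = 1240 / [13.6·9·(1/n_f² − 1/n_i²)].
Lines falling in [202, 468] nm: 4→3 (208.4 nm), 6→4 (291.8 nm), 5→4 (450.3 nm).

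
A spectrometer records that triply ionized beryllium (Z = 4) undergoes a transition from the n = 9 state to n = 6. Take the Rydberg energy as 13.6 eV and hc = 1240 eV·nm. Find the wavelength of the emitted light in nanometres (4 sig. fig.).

369.3 nm

For Z = 4 the level energies scale as Z², so the effective Rydberg energy is 13.6 × 16 = 217.6 eV.
ΔE = 217.6 × (1/6² − 1/9²) = 217.6 × 0.01543 = 3.358 eV.
λ = hc/ΔE = 1240 / 3.358 = 369.3 nm.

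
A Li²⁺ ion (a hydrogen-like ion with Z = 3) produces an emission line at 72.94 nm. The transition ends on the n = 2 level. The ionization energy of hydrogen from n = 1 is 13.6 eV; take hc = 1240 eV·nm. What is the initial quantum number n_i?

The photon energy is ΔE = hc/λ = 1240 / 72.94 = 17.00 eV.
With Z = 3, ΔE = 122.4 × (1/n_f² − 1/n_i²), so 1/n_f² − 1/n_i² = 0.1389.
With n_f = 2: 1/n_i² = 1/4 − 0.1389 = 0.1111, so n_i ≈ 3.00.

n_i = 3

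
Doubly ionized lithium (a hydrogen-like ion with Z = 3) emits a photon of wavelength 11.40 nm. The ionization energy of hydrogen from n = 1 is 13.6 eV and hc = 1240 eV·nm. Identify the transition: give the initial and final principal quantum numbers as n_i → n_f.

n_i = 3, n_f = 1

The photon energy is ΔE = hc/λ = 1240 / 11.40 = 108.8 eV.
With Z = 3, ΔE = 122.4 × (1/n_f² − 1/n_i²), so 1/n_f² − 1/n_i² = 0.8887.
Trying n_f = 1 gives 1/n_i² = 0.1113, i.e. n_i ≈ 3; this pair matches.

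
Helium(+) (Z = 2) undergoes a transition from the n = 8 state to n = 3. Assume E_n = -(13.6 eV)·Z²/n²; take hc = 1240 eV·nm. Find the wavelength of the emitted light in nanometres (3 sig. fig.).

239 nm

For Z = 2 the level energies scale as Z², so the effective Rydberg energy is 13.6 × 4 = 54.40 eV.
ΔE = 54.40 × (1/3² − 1/8²) = 54.40 × 0.09549 = 5.194 eV.
λ = hc/ΔE = 1240 / 5.194 = 239 nm.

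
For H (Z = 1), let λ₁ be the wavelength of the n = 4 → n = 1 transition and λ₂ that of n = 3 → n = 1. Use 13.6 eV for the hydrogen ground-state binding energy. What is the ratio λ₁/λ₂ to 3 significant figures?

0.948

λ ∝ 1/ΔE ∝ 1/(1/n_f² − 1/n_i²), and the Z² and hc factors cancel in the ratio.
λ₁/λ₂ = (1/1² − 1/3²)/(1/1² − 1/4²) = 0.8889/0.9375 = 0.948.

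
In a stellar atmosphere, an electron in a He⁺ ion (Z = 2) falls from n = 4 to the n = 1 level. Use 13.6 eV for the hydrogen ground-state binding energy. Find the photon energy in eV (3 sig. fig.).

The Bohr energies scale as Z², so for Z = 2: E_n = −54.40/n² eV.
E_4 = −54.40/16 = −3.400 eV and E_1 = −54.40/1 = −54.40 eV.
The photon energy is |E_4 − E_1| = 51.0 eV.

51.0 eV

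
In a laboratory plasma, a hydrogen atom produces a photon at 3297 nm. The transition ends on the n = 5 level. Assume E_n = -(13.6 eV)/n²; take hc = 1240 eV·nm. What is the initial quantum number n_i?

The photon energy is ΔE = hc/λ = 1240 / 3297 = 0.3761 eV.
With Z = 1, ΔE = 13.60 × (1/n_f² − 1/n_i²), so 1/n_f² − 1/n_i² = 0.02765.
With n_f = 5: 1/n_i² = 1/25 − 0.02765 = 0.01235, so n_i ≈ 9.00.

n_i = 9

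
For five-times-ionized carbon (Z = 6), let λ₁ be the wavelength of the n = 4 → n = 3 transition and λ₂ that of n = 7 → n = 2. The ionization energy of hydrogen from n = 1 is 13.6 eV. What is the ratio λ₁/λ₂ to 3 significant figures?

λ ∝ 1/ΔE ∝ 1/(1/n_f² − 1/n_i²), and the Z² and hc factors cancel in the ratio.
λ₁/λ₂ = (1/2² − 1/7²)/(1/3² − 1/4²) = 0.2296/0.04861 = 4.72.

4.72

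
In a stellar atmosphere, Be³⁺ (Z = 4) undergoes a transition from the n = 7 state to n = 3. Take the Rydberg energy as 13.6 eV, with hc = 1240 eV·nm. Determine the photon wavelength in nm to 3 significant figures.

For Z = 4 the level energies scale as Z², so the effective Rydberg energy is 13.6 × 16 = 217.6 eV.
ΔE = 217.6 × (1/3² − 1/7²) = 217.6 × 0.09070 = 19.74 eV.
λ = hc/ΔE = 1240 / 19.74 = 62.8 nm.

62.8 nm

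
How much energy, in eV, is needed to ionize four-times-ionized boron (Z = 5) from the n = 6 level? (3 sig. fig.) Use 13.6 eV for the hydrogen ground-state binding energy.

9.44 eV

E_n = −13.6 Z²/n² = −340.0/n² eV for Z = 5.
E_6 = −340.0/36 = −9.44 eV, so ionization (to E = 0) requires 9.44 eV.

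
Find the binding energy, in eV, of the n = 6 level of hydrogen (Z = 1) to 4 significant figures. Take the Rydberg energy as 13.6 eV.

0.3778 eV

E_6 = −13.60/36 = −0.3778 eV, so ionization (to E = 0) requires 0.3778 eV.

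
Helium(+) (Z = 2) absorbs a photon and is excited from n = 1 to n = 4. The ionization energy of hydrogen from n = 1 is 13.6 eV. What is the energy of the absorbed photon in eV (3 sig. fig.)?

The Bohr energies scale as Z², so for Z = 2: E_n = −54.40/n² eV.
E_4 = −54.40/16 = −3.400 eV and E_1 = −54.40/1 = −54.40 eV.
The photon energy is |E_4 − E_1| = 51.0 eV.

51.0 eV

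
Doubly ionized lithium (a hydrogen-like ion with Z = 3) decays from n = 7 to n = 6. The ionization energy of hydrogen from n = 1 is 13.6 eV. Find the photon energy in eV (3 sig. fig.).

0.902 eV

The Bohr energies scale as Z², so for Z = 3: E_n = −122.4/n² eV.
E_7 = −122.4/49 = −2.498 eV and E_6 = −122.4/36 = −3.400 eV.
The photon energy is |E_7 − E_6| = 0.902 eV.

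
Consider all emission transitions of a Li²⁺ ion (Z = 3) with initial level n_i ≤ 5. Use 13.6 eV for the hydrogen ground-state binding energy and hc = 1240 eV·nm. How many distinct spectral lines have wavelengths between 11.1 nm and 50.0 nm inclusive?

3

Enumerate all n_i → n_f pairs with 1 ≤ n_f < n_i ≤ 5 and compute λ = 1240 / [13.6·9·(1/n_f² − 1/n_i²)].
Lines falling in [11.1, 50.0] nm: 3→1 (11.40 nm), 2→1 (13.51 nm), 5→2 (48.24 nm).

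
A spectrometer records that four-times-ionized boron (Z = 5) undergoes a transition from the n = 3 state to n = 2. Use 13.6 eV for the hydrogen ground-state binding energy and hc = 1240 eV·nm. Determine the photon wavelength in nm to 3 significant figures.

26.3 nm

For Z = 5 the level energies scale as Z², so the effective Rydberg energy is 13.6 × 25 = 340.0 eV.
ΔE = 340.0 × (1/2² − 1/3²) = 340.0 × 0.1389 = 47.22 eV.
λ = hc/ΔE = 1240 / 47.22 = 26.3 nm.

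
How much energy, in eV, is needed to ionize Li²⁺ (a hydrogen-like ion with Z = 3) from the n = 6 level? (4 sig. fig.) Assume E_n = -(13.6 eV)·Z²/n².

3.400 eV

E_n = −13.6 Z²/n² = −122.4/n² eV for Z = 3.
E_6 = −122.4/36 = −3.400 eV, so ionization (to E = 0) requires 3.400 eV.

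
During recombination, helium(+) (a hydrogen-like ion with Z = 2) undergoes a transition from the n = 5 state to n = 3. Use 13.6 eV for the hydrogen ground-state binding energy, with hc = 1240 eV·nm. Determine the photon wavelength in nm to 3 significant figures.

For Z = 2 the level energies scale as Z², so the effective Rydberg energy is 13.6 × 4 = 54.40 eV.
ΔE = 54.40 × (1/3² − 1/5²) = 54.40 × 0.07111 = 3.868 eV.
λ = hc/ΔE = 1240 / 3.868 = 321 nm.

321 nm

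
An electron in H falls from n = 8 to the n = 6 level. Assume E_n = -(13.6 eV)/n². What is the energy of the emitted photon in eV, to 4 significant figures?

0.1653 eV

E_8 = −13.60/64 = −0.2125 eV and E_6 = −13.60/36 = −0.3778 eV.
The photon energy is |E_8 − E_6| = 0.1653 eV.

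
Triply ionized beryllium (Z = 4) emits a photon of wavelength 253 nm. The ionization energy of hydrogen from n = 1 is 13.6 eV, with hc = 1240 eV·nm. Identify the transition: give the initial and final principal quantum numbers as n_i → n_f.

n_i = 5, n_f = 4

The photon energy is ΔE = hc/λ = 1240 / 253 = 4.901 eV.
With Z = 4, ΔE = 217.6 × (1/n_f² − 1/n_i²), so 1/n_f² − 1/n_i² = 0.02252.
Trying n_f = 4 gives 1/n_i² = 0.03998, i.e. n_i ≈ 5; this pair matches.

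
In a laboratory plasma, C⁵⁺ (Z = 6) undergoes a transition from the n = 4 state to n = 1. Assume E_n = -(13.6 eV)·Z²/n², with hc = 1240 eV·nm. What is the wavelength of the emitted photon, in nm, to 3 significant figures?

For Z = 6 the level energies scale as Z², so the effective Rydberg energy is 13.6 × 36 = 489.6 eV.
ΔE = 489.6 × (1/1² − 1/4²) = 489.6 × 0.9375 = 459.0 eV.
λ = hc/ΔE = 1240 / 459.0 = 2.70 nm.

2.70 nm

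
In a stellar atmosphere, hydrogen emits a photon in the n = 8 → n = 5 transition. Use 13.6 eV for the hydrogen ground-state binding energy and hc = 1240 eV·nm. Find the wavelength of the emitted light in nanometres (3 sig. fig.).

ΔE = 13.60 × (1/5² − 1/8²) = 13.60 × 0.02438 = 0.3315 eV.
λ = hc/ΔE = 1240 / 0.3315 = 3740 nm.
This line belongs to the Pfund series.

3740 nm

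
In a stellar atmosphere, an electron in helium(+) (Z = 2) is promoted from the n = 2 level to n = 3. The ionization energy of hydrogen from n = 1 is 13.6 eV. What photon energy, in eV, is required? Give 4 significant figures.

7.556 eV

The Bohr energies scale as Z², so for Z = 2: E_n = −54.40/n² eV.
E_3 = −54.40/9 = −6.044 eV and E_2 = −54.40/4 = −13.60 eV.
The photon energy is |E_3 − E_2| = 7.556 eV.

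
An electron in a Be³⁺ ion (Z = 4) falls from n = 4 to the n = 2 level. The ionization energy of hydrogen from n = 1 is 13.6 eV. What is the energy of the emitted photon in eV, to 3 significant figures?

The Bohr energies scale as Z², so for Z = 4: E_n = −217.6/n² eV.
E_4 = −217.6/16 = −13.60 eV and E_2 = −217.6/4 = −54.40 eV.
The photon energy is |E_4 − E_2| = 40.8 eV.

40.8 eV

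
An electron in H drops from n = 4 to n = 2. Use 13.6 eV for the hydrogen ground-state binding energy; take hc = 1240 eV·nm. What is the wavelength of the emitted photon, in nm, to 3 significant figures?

486 nm

ΔE = 13.60 × (1/2² − 1/4²) = 13.60 × 0.1875 = 2.550 eV.
λ = hc/ΔE = 1240 / 2.550 = 486 nm.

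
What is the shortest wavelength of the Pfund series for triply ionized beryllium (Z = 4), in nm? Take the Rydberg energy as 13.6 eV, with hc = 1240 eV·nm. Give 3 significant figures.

The Pfund series has lower level n_f = 5; the series limit corresponds to n_i → ∞.
ΔE_max = 13.6 × 16 / 5² = 8.704 eV.
λ_min = 1240 / 8.704 = 142 nm.

142 nm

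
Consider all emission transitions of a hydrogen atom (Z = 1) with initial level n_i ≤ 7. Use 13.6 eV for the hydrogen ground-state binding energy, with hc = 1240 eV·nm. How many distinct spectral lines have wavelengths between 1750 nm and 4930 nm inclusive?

5

Enumerate all n_i → n_f pairs with 1 ≤ n_f < n_i ≤ 7 and compute λ = 1240 / [13.6·1·(1/n_f² − 1/n_i²)].
Lines falling in [1750, 4930] nm: 4→3 (1876 nm), 7→4 (2166 nm), 6→4 (2626 nm), 5→4 (4052 nm), 7→5 (4654 nm).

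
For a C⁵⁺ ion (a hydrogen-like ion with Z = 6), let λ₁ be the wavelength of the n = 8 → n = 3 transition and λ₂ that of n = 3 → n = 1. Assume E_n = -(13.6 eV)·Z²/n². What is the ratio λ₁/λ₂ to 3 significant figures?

9.31

λ ∝ 1/ΔE ∝ 1/(1/n_f² − 1/n_i²), and the Z² and hc factors cancel in the ratio.
λ₁/λ₂ = (1/1² − 1/3²)/(1/3² − 1/8²) = 0.8889/0.09549 = 9.31.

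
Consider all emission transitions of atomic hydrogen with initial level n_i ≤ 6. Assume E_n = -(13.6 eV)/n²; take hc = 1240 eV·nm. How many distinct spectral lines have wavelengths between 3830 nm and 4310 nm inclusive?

1

Enumerate all n_i → n_f pairs with 1 ≤ n_f < n_i ≤ 6 and compute λ = 1240 / [13.6·1·(1/n_f² − 1/n_i²)].
Lines falling in [3830, 4310] nm: 5→4 (4052 nm).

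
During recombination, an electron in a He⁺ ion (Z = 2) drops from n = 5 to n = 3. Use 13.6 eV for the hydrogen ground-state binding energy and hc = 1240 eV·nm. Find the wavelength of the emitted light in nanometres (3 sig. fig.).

For Z = 2 the level energies scale as Z², so the effective Rydberg energy is 13.6 × 4 = 54.40 eV.
ΔE = 54.40 × (1/3² − 1/5²) = 54.40 × 0.07111 = 3.868 eV.
λ = hc/ΔE = 1240 / 3.868 = 321 nm.

321 nm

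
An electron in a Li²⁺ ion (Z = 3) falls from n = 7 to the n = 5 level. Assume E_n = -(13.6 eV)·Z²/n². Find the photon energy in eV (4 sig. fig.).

The Bohr energies scale as Z², so for Z = 3: E_n = −122.4/n² eV.
E_7 = −122.4/49 = −2.498 eV and E_5 = −122.4/25 = −4.896 eV.
The photon energy is |E_7 − E_5| = 2.398 eV.

2.398 eV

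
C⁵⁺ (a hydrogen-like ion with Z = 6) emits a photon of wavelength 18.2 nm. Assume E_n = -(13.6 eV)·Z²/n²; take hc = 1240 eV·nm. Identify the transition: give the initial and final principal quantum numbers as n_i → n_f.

The photon energy is ΔE = hc/λ = 1240 / 18.2 = 68.13 eV.
With Z = 6, ΔE = 489.6 × (1/n_f² − 1/n_i²), so 1/n_f² − 1/n_i² = 0.1392.
Trying n_f = 2 gives 1/n_i² = 0.1108, i.e. n_i ≈ 3; this pair matches.

n_i = 3, n_f = 2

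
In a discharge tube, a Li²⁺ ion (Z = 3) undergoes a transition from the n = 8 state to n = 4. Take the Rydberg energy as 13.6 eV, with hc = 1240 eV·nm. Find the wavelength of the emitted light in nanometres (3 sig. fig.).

216 nm

For Z = 3 the level energies scale as Z², so the effective Rydberg energy is 13.6 × 9 = 122.4 eV.
ΔE = 122.4 × (1/4² − 1/8²) = 122.4 × 0.04688 = 5.738 eV.
λ = hc/ΔE = 1240 / 5.738 = 216 nm.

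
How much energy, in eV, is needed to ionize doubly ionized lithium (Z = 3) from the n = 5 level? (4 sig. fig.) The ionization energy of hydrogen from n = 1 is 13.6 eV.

E_n = −13.6 Z²/n² = −122.4/n² eV for Z = 3.
E_5 = −122.4/25 = −4.896 eV, so ionization (to E = 0) requires 4.896 eV.

4.896 eV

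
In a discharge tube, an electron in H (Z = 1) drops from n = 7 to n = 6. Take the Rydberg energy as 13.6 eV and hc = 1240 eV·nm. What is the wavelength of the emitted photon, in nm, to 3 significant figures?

ΔE = 13.60 × (1/6² − 1/7²) = 13.60 × 0.007370 = 0.1002 eV.
λ = hc/ΔE = 1240 / 0.1002 = 12400 nm.

12400 nm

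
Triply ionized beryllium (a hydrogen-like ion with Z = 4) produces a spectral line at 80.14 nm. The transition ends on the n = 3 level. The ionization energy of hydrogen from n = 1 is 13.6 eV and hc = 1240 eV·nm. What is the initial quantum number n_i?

The photon energy is ΔE = hc/λ = 1240 / 80.14 = 15.47 eV.
With Z = 4, ΔE = 217.6 × (1/n_f² − 1/n_i²), so 1/n_f² − 1/n_i² = 0.07111.
With n_f = 3: 1/n_i² = 1/9 − 0.07111 = 0.04000, so n_i ≈ 5.00.

n_i = 5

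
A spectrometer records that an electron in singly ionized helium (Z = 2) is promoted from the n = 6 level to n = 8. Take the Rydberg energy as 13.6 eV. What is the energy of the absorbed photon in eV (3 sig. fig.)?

The Bohr energies scale as Z², so for Z = 2: E_n = −54.40/n² eV.
E_8 = −54.40/64 = −0.8500 eV and E_6 = −54.40/36 = −1.511 eV.
The photon energy is |E_8 − E_6| = 0.661 eV.

0.661 eV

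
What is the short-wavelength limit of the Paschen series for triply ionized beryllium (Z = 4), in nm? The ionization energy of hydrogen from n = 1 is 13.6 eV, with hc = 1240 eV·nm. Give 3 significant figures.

51.3 nm

The Paschen series has lower level n_f = 3; the series limit corresponds to n_i → ∞.
ΔE_max = 13.6 × 16 / 3² = 24.18 eV.
λ_min = 1240 / 24.18 = 51.3 nm.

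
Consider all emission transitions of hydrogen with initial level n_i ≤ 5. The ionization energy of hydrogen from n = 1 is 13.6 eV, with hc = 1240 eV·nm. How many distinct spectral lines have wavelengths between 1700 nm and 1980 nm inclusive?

1

Enumerate all n_i → n_f pairs with 1 ≤ n_f < n_i ≤ 5 and compute λ = 1240 / [13.6·1·(1/n_f² − 1/n_i²)].
Lines falling in [1700, 1980] nm: 4→3 (1876 nm).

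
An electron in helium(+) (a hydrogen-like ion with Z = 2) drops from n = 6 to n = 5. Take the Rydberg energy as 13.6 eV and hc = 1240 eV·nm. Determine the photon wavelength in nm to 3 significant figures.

For Z = 2 the level energies scale as Z², so the effective Rydberg energy is 13.6 × 4 = 54.40 eV.
ΔE = 54.40 × (1/5² − 1/6²) = 54.40 × 0.01222 = 0.6649 eV.
λ = hc/ΔE = 1240 / 0.6649 = 1860 nm.

1860 nm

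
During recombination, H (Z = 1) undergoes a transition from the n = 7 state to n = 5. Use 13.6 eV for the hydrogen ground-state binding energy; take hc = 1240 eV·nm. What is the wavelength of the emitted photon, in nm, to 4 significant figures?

4654 nm

ΔE = 13.60 × (1/5² − 1/7²) = 13.60 × 0.01959 = 0.2664 eV.
λ = hc/ΔE = 1240 / 0.2664 = 4654 nm.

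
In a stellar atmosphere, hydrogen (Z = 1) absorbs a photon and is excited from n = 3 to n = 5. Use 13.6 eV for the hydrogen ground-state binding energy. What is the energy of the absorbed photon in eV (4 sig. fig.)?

E_5 = −13.60/25 = −0.5440 eV and E_3 = −13.60/9 = −1.511 eV.
The photon energy is |E_5 − E_3| = 0.9671 eV.

0.9671 eV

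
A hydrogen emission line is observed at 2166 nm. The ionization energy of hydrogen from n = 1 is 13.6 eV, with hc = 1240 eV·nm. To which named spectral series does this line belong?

ΔE = 1240/2166 = 0.5725 eV.
This matches 13.6 × (1/4² − 1/7²), so n_f = 4: the Brackett series.

Brackett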